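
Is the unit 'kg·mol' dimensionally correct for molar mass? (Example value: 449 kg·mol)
No

molar mass has SI base units: kg / mol
kg·mol does NOT reduce to kg / mol; a valid unit for molar mass would be e.g. kg/mol.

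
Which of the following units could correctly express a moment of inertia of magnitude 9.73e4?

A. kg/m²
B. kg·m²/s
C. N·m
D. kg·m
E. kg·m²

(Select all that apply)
E

moment of inertia has SI base units: kg * m^2

Checking each option against kg * m^2:
  A. kg/m²: ✗ does not match
  B. kg·m²/s: ✗ does not match
  C. N·m: ✗ does not match
  D. kg·m: ✗ does not match
  E. kg·m²: ✓ matches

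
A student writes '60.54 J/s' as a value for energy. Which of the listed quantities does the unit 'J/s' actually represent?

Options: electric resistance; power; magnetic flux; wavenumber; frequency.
power

energy should have units dimensionally equivalent to kg * m^2 / s^2 (e.g. J).
The given unit 'J/s' reduces to kg * m^2 / s^3. Of the listed options, that is the dimensionality of power.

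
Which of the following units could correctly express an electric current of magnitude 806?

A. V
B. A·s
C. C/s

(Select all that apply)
C

electric current has SI base units: A

Checking each option against A:
  A. V: ✗ does not match
  B. A·s: ✗ does not match
  C. C/s: ✓ matches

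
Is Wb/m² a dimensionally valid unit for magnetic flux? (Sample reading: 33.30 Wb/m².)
No

magnetic flux has SI base units: kg * m^2 / (A * s^2)
Wb/m² does NOT reduce to kg * m^2 / (A * s^2); a valid unit for magnetic flux would be e.g. Wb.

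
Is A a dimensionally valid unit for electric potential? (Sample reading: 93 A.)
No

electric potential has SI base units: kg * m^2 / (A * s^3)
A does NOT reduce to kg * m^2 / (A * s^3); a valid unit for electric potential would be e.g. V.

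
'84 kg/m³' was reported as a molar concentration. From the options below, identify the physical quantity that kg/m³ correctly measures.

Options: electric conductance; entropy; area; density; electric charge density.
density

molar concentration should have units dimensionally equivalent to mol / m^3 (e.g. mol/m³).
The given unit 'kg/m³' reduces to kg / m^3. Of the listed options, that is the dimensionality of density.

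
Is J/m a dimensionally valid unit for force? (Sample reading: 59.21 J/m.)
Yes

force has SI base units: kg * m / s^2
J/m reduces to the same SI base units, so it is a valid unit for force.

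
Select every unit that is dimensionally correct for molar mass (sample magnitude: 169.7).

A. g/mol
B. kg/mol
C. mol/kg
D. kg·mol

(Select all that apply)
A, B

molar mass has SI base units: kg / mol

Checking each option against kg / mol:
  A. g/mol: ✓ matches
  B. kg/mol: ✓ matches
  C. mol/kg: ✗ does not match
  D. kg·mol: ✗ does not match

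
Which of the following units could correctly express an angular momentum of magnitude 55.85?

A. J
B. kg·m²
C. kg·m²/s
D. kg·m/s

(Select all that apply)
C

angular momentum has SI base units: kg * m^2 / s

Checking each option against kg * m^2 / s:
  A. J: ✗ does not match
  B. kg·m²: ✗ does not match
  C. kg·m²/s: ✓ matches
  D. kg·m/s: ✗ does not match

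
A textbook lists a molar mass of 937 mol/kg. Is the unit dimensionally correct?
No

molar mass has SI base units: kg / mol
mol/kg does NOT reduce to kg / mol; a valid unit for molar mass would be e.g. kg/mol.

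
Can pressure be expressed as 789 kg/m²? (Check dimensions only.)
No

pressure has SI base units: kg / (m * s^2)
kg/m² does NOT reduce to kg / (m * s^2); a valid unit for pressure would be e.g. Pa.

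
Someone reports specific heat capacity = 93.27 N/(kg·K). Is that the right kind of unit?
No

specific heat capacity has SI base units: m^2 / (s^2 * K)
N/(kg·K) does NOT reduce to m^2 / (s^2 * K); a valid unit for specific heat capacity would be e.g. J/(kg·K).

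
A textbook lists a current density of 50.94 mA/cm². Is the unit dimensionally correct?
Yes

current density has SI base units: A / m^2
mA/cm² reduces to the same SI base units, so it is a valid unit for current density.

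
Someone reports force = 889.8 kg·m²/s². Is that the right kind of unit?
No

force has SI base units: kg * m / s^2
kg·m²/s² does NOT reduce to kg * m / s^2; a valid unit for force would be e.g. N.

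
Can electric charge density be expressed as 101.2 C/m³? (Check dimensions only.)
Yes

electric charge density has SI base units: A * s / m^3
C/m³ reduces to the same SI base units, so it is a valid unit for electric charge density.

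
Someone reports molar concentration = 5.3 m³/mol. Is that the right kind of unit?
No

molar concentration has SI base units: mol / m^3
m³/mol does NOT reduce to mol / m^3; a valid unit for molar concentration would be e.g. mol/m³.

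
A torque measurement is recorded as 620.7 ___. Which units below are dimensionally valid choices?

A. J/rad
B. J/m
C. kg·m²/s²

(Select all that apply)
A, C

torque has SI base units: kg * m^2 / s^2

Checking each option against kg * m^2 / s^2:
  A. J/rad: ✓ matches
  B. J/m: ✗ does not match
  C. kg·m²/s²: ✓ matches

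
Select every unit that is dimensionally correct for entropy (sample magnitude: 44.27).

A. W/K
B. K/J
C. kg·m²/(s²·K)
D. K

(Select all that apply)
C

entropy has SI base units: kg * m^2 / (s^2 * K)

Checking each option against kg * m^2 / (s^2 * K):
  A. W/K: ✗ does not match
  B. K/J: ✗ does not match
  C. kg·m²/(s²·K): ✓ matches
  D. K: ✗ does not match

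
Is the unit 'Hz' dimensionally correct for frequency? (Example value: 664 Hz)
Yes

frequency has SI base units: 1 / s
Hz reduces to the same SI base units, so it is a valid unit for frequency.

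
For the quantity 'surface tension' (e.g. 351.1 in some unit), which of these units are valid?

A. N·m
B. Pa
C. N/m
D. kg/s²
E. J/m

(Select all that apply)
C, D

surface tension has SI base units: kg / s^2

Checking each option against kg / s^2:
  A. N·m: ✗ does not match
  B. Pa: ✗ does not match
  C. N/m: ✓ matches
  D. kg/s²: ✓ matches
  E. J/m: ✗ does not match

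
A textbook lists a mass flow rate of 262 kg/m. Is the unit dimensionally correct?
No

mass flow rate has SI base units: kg / s
kg/m does NOT reduce to kg / s; a valid unit for mass flow rate would be e.g. kg/s.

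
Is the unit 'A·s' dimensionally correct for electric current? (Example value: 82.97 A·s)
No

electric current has SI base units: A
A·s does NOT reduce to A; a valid unit for electric current would be e.g. A.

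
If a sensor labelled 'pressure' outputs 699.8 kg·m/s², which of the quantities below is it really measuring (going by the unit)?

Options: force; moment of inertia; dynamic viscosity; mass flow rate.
force

pressure should have units dimensionally equivalent to kg / (m * s^2) (e.g. Pa).
The given unit 'kg·m/s²' reduces to kg * m / s^2. Of the listed options, that is the dimensionality of force.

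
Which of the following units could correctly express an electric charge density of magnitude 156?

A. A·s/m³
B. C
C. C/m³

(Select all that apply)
A, C

electric charge density has SI base units: A * s / m^3

Checking each option against A * s / m^3:
  A. A·s/m³: ✓ matches
  B. C: ✗ does not match
  C. C/m³: ✓ matches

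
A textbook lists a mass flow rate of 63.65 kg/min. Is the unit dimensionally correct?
Yes

mass flow rate has SI base units: kg / s
kg/min reduces to the same SI base units, so it is a valid unit for mass flow rate.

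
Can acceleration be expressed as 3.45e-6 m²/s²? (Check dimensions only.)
No

acceleration has SI base units: m / s^2
m²/s² does NOT reduce to m / s^2; a valid unit for acceleration would be e.g. m/s².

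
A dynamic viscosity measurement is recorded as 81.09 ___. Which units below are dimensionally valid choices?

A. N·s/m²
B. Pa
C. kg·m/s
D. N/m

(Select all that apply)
A

dynamic viscosity has SI base units: kg / (m * s)

Checking each option against kg / (m * s):
  A. N·s/m²: ✓ matches
  B. Pa: ✗ does not match
  C. kg·m/s: ✗ does not match
  D. N/m: ✗ does not match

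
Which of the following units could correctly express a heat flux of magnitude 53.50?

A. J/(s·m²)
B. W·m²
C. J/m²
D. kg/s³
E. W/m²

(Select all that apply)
A, D, E

heat flux has SI base units: kg / s^3

Checking each option against kg / s^3:
  A. J/(s·m²): ✓ matches
  B. W·m²: ✗ does not match
  C. J/m²: ✗ does not match
  D. kg/s³: ✓ matches
  E. W/m²: ✓ matches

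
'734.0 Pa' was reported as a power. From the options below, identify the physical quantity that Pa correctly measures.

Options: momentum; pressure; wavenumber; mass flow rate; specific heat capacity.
pressure

power should have units dimensionally equivalent to kg * m^2 / s^3 (e.g. W).
The given unit 'Pa' reduces to kg / (m * s^2). Of the listed options, that is the dimensionality of pressure.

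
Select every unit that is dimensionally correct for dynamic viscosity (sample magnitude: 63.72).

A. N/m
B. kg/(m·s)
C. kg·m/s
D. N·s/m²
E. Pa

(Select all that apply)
B, D

dynamic viscosity has SI base units: kg / (m * s)

Checking each option against kg / (m * s):
  A. N/m: ✗ does not match
  B. kg/(m·s): ✓ matches
  C. kg·m/s: ✗ does not match
  D. N·s/m²: ✓ matches
  E. Pa: ✗ does not match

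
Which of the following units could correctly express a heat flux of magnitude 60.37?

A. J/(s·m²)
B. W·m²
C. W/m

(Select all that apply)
A

heat flux has SI base units: kg / s^3

Checking each option against kg / s^3:
  A. J/(s·m²): ✓ matches
  B. W·m²: ✗ does not match
  C. W/m: ✗ does not match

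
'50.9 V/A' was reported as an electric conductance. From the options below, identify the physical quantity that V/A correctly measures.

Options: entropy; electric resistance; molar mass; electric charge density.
electric resistance

electric conductance should have units dimensionally equivalent to A^2 * s^3 / (kg * m^2) (e.g. S).
The given unit 'V/A' reduces to kg * m^2 / (A^2 * s^3). Of the listed options, that is the dimensionality of electric resistance.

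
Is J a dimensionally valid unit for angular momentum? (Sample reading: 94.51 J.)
No

angular momentum has SI base units: kg * m^2 / s
J does NOT reduce to kg * m^2 / s; a valid unit for angular momentum would be e.g. kg·m²/s.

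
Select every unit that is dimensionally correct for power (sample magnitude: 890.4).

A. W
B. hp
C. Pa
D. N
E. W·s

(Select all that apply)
A, B

power has SI base units: kg * m^2 / s^3

Checking each option against kg * m^2 / s^3:
  A. W: ✓ matches
  B. hp: ✓ matches
  C. Pa: ✗ does not match
  D. N: ✗ does not match
  E. W·s: ✗ does not match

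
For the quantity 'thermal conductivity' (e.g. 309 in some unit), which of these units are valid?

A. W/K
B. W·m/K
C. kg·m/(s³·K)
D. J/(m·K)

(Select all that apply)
C

thermal conductivity has SI base units: kg * m / (s^3 * K)

Checking each option against kg * m / (s^3 * K):
  A. W/K: ✗ does not match
  B. W·m/K: ✗ does not match
  C. kg·m/(s³·K): ✓ matches
  D. J/(m·K): ✗ does not match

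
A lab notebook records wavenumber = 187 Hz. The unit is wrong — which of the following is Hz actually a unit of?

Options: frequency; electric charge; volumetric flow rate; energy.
frequency

wavenumber should have units dimensionally equivalent to 1 / m (e.g. 1/m).
The given unit 'Hz' reduces to 1 / s. Of the listed options, that is the dimensionality of frequency.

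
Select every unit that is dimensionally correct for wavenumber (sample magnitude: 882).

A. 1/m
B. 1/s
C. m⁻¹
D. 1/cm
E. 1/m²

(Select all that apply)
A, C, D

wavenumber has SI base units: 1 / m

Checking each option against 1 / m:
  A. 1/m: ✓ matches
  B. 1/s: ✗ does not match
  C. m⁻¹: ✓ matches
  D. 1/cm: ✓ matches
  E. 1/m²: ✗ does not match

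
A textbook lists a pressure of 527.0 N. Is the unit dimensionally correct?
No

pressure has SI base units: kg / (m * s^2)
N does NOT reduce to kg / (m * s^2); a valid unit for pressure would be e.g. Pa.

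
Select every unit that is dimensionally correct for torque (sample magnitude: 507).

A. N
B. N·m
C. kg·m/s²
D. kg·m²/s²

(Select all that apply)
B, D

torque has SI base units: kg * m^2 / s^2

Checking each option against kg * m^2 / s^2:
  A. N: ✗ does not match
  B. N·m: ✓ matches
  C. kg·m/s²: ✗ does not match
  D. kg·m²/s²: ✓ matches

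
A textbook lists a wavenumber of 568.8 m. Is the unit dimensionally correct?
No

wavenumber has SI base units: 1 / m
m does NOT reduce to 1 / m; a valid unit for wavenumber would be e.g. 1/m.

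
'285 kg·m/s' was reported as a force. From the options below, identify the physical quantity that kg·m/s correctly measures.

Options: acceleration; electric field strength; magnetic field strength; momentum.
momentum

force should have units dimensionally equivalent to kg * m / s^2 (e.g. N).
The given unit 'kg·m/s' reduces to kg * m / s. Of the listed options, that is the dimensionality of momentum.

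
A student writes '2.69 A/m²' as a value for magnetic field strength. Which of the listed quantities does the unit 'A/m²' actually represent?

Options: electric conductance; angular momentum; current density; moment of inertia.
current density

magnetic field strength should have units dimensionally equivalent to A / m (e.g. A/m).
The given unit 'A/m²' reduces to A / m^2. Of the listed options, that is the dimensionality of current density.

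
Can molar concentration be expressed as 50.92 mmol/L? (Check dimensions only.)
Yes

molar concentration has SI base units: mol / m^3
mmol/L reduces to the same SI base units, so it is a valid unit for molar concentration.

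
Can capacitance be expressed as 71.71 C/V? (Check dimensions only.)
Yes

capacitance has SI base units: A^2 * s^4 / (kg * m^2)
C/V reduces to the same SI base units, so it is a valid unit for capacitance.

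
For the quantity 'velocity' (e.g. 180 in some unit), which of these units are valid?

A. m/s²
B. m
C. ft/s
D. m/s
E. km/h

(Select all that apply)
C, D, E

velocity has SI base units: m / s

Checking each option against m / s:
  A. m/s²: ✗ does not match
  B. m: ✗ does not match
  C. ft/s: ✓ matches
  D. m/s: ✓ matches
  E. km/h: ✓ matches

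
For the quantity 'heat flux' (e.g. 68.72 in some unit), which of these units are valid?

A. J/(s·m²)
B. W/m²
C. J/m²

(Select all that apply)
A, B

heat flux has SI base units: kg / s^3

Checking each option against kg / s^3:
  A. J/(s·m²): ✓ matches
  B. W/m²: ✓ matches
  C. J/m²: ✗ does not match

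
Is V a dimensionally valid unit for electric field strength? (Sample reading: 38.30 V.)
No

electric field strength has SI base units: kg * m / (A * s^3)
V does NOT reduce to kg * m / (A * s^3); a valid unit for electric field strength would be e.g. V/m.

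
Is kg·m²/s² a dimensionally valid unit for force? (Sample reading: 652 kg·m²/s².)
No

force has SI base units: kg * m / s^2
kg·m²/s² does NOT reduce to kg * m / s^2; a valid unit for force would be e.g. N.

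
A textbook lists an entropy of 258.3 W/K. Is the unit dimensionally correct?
No

entropy has SI base units: kg * m^2 / (s^2 * K)
W/K does NOT reduce to kg * m^2 / (s^2 * K); a valid unit for entropy would be e.g. J/K.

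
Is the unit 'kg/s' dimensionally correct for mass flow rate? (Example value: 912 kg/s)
Yes

mass flow rate has SI base units: kg / s
kg/s reduces to the same SI base units, so it is a valid unit for mass flow rate.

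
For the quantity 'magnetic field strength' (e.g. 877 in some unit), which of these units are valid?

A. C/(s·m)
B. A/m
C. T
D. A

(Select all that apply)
A, B

magnetic field strength has SI base units: A / m

Checking each option against A / m:
  A. C/(s·m): ✓ matches
  B. A/m: ✓ matches
  C. T: ✗ does not match
  D. A: ✗ does not match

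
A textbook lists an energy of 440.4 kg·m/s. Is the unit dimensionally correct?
No

energy has SI base units: kg * m^2 / s^2
kg·m/s does NOT reduce to kg * m^2 / s^2; a valid unit for energy would be e.g. J.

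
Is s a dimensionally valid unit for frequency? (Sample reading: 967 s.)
No

frequency has SI base units: 1 / s
s does NOT reduce to 1 / s; a valid unit for frequency would be e.g. Hz.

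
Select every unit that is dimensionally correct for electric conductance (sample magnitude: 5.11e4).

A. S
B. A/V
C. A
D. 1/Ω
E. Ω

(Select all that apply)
A, B, D

electric conductance has SI base units: A^2 * s^3 / (kg * m^2)

Checking each option against A^2 * s^3 / (kg * m^2):
  A. S: ✓ matches
  B. A/V: ✓ matches
  C. A: ✗ does not match
  D. 1/Ω: ✓ matches
  E. Ω: ✗ does not match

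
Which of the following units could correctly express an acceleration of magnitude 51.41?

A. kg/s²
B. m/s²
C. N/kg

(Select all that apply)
B, C

acceleration has SI base units: m / s^2

Checking each option against m / s^2:
  A. kg/s²: ✗ does not match
  B. m/s²: ✓ matches
  C. N/kg: ✓ matches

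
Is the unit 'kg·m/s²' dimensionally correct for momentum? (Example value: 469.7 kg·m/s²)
No

momentum has SI base units: kg * m / s
kg·m/s² does NOT reduce to kg * m / s; a valid unit for momentum would be e.g. kg·m/s.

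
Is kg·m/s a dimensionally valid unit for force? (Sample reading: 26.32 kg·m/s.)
No

force has SI base units: kg * m / s^2
kg·m/s does NOT reduce to kg * m / s^2; a valid unit for force would be e.g. N.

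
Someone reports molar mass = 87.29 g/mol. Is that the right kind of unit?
Yes

molar mass has SI base units: kg / mol
g/mol reduces to the same SI base units, so it is a valid unit for molar mass.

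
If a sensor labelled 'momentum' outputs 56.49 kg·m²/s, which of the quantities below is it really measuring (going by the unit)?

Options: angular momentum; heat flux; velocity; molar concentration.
angular momentum

momentum should have units dimensionally equivalent to kg * m / s (e.g. kg·m/s).
The given unit 'kg·m²/s' reduces to kg * m^2 / s. Of the listed options, that is the dimensionality of angular momentum.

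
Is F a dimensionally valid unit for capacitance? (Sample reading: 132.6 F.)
Yes

capacitance has SI base units: A^2 * s^4 / (kg * m^2)
F reduces to the same SI base units, so it is a valid unit for capacitance.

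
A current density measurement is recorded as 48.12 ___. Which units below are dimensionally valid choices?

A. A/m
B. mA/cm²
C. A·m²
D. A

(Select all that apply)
B

current density has SI base units: A / m^2

Checking each option against A / m^2:
  A. A/m: ✗ does not match
  B. mA/cm²: ✓ matches
  C. A·m²: ✗ does not match
  D. A: ✗ does not match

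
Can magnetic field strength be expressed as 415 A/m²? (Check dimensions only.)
No

magnetic field strength has SI base units: A / m
A/m² does NOT reduce to A / m; a valid unit for magnetic field strength would be e.g. A/m.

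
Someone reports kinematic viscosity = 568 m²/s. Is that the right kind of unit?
Yes

kinematic viscosity has SI base units: m^2 / s
m²/s reduces to the same SI base units, so it is a valid unit for kinematic viscosity.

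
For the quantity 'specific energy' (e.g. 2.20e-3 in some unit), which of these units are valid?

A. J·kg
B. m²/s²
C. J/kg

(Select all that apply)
B, C

specific energy has SI base units: m^2 / s^2

Checking each option against m^2 / s^2:
  A. J·kg: ✗ does not match
  B. m²/s²: ✓ matches
  C. J/kg: ✓ matches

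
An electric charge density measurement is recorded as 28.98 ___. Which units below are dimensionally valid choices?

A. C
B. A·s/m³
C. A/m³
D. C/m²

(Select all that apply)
B

electric charge density has SI base units: A * s / m^3

Checking each option against A * s / m^3:
  A. C: ✗ does not match
  B. A·s/m³: ✓ matches
  C. A/m³: ✗ does not match
  D. C/m²: ✗ does not match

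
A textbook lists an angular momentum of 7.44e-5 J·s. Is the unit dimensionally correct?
Yes

angular momentum has SI base units: kg * m^2 / s
J·s reduces to the same SI base units, so it is a valid unit for angular momentum.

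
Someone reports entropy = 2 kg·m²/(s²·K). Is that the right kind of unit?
Yes

entropy has SI base units: kg * m^2 / (s^2 * K)
kg·m²/(s²·K) reduces to the same SI base units, so it is a valid unit for entropy.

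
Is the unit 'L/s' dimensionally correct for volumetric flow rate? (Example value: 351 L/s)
Yes

volumetric flow rate has SI base units: m^3 / s
L/s reduces to the same SI base units, so it is a valid unit for volumetric flow rate.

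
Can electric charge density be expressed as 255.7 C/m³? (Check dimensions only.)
Yes

electric charge density has SI base units: A * s / m^3
C/m³ reduces to the same SI base units, so it is a valid unit for electric charge density.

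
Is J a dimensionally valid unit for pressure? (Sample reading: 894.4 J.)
No

pressure has SI base units: kg / (m * s^2)
J does NOT reduce to kg / (m * s^2); a valid unit for pressure would be e.g. Pa.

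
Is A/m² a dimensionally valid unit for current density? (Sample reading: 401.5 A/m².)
Yes

current density has SI base units: A / m^2
A/m² reduces to the same SI base units, so it is a valid unit for current density.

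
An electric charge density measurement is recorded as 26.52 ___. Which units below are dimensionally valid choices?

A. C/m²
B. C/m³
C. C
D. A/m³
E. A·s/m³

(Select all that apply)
B, E

electric charge density has SI base units: A * s / m^3

Checking each option against A * s / m^3:
  A. C/m²: ✗ does not match
  B. C/m³: ✓ matches
  C. C: ✗ does not match
  D. A/m³: ✗ does not match
  E. A·s/m³: ✓ matches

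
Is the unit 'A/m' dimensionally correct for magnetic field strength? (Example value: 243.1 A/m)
Yes

magnetic field strength has SI base units: A / m
A/m reduces to the same SI base units, so it is a valid unit for magnetic field strength.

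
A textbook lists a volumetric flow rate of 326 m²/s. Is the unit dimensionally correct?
No

volumetric flow rate has SI base units: m^3 / s
m²/s does NOT reduce to m^3 / s; a valid unit for volumetric flow rate would be e.g. m³/s.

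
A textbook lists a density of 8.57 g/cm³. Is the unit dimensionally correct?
Yes

density has SI base units: kg / m^3
g/cm³ reduces to the same SI base units, so it is a valid unit for density.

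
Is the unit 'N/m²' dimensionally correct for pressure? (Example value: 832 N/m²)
Yes

pressure has SI base units: kg / (m * s^2)
N/m² reduces to the same SI base units, so it is a valid unit for pressure.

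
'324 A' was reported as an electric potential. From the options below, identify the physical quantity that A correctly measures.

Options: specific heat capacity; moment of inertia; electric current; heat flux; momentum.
electric current

electric potential should have units dimensionally equivalent to kg * m^2 / (A * s^3) (e.g. V).
The given unit 'A' reduces to A. Of the listed options, that is the dimensionality of electric current.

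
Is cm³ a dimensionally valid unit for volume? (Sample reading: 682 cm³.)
Yes

volume has SI base units: m^3
cm³ reduces to the same SI base units, so it is a valid unit for volume.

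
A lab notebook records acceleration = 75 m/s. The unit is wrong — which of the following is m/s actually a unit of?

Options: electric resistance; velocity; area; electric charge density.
velocity

acceleration should have units dimensionally equivalent to m / s^2 (e.g. m/s²).
The given unit 'm/s' reduces to m / s. Of the listed options, that is the dimensionality of velocity.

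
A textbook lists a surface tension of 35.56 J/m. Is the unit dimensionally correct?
No

surface tension has SI base units: kg / s^2
J/m does NOT reduce to kg / s^2; a valid unit for surface tension would be e.g. N/m.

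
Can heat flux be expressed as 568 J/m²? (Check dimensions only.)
No

heat flux has SI base units: kg / s^3
J/m² does NOT reduce to kg / s^3; a valid unit for heat flux would be e.g. W/m².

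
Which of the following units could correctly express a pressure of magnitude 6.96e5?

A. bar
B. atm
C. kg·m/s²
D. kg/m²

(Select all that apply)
A, B

pressure has SI base units: kg / (m * s^2)

Checking each option against kg / (m * s^2):
  A. bar: ✓ matches
  B. atm: ✓ matches
  C. kg·m/s²: ✗ does not match
  D. kg/m²: ✗ does not match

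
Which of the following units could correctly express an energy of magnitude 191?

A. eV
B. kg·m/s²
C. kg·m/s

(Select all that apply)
A

energy has SI base units: kg * m^2 / s^2

Checking each option against kg * m^2 / s^2:
  A. eV: ✓ matches
  B. kg·m/s²: ✗ does not match
  C. kg·m/s: ✗ does not match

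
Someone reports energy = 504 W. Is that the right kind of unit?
No

energy has SI base units: kg * m^2 / s^2
W does NOT reduce to kg * m^2 / s^2; a valid unit for energy would be e.g. J.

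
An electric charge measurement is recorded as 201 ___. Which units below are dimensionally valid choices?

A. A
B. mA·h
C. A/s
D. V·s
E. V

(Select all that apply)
B

electric charge has SI base units: A * s

Checking each option against A * s:
  A. A: ✗ does not match
  B. mA·h: ✓ matches
  C. A/s: ✗ does not match
  D. V·s: ✗ does not match
  E. V: ✗ does not match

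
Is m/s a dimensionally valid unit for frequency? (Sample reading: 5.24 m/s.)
No

frequency has SI base units: 1 / s
m/s does NOT reduce to 1 / s; a valid unit for frequency would be e.g. Hz.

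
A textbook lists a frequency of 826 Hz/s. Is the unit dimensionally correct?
No

frequency has SI base units: 1 / s
Hz/s does NOT reduce to 1 / s; a valid unit for frequency would be e.g. Hz.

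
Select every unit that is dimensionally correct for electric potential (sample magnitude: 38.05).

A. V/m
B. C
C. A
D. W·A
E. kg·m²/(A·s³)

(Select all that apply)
E

electric potential has SI base units: kg * m^2 / (A * s^3)

Checking each option against kg * m^2 / (A * s^3):
  A. V/m: ✗ does not match
  B. C: ✗ does not match
  C. A: ✗ does not match
  D. W·A: ✗ does not match
  E. kg·m²/(A·s³): ✓ matches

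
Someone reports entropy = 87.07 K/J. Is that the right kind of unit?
No

entropy has SI base units: kg * m^2 / (s^2 * K)
K/J does NOT reduce to kg * m^2 / (s^2 * K); a valid unit for entropy would be e.g. J/K.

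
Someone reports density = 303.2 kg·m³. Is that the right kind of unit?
No

density has SI base units: kg / m^3
kg·m³ does NOT reduce to kg / m^3; a valid unit for density would be e.g. kg/m³.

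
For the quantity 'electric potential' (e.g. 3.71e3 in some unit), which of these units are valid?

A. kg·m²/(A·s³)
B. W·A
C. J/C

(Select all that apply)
A, C

electric potential has SI base units: kg * m^2 / (A * s^3)

Checking each option against kg * m^2 / (A * s^3):
  A. kg·m²/(A·s³): ✓ matches
  B. W·A: ✗ does not match
  C. J/C: ✓ matches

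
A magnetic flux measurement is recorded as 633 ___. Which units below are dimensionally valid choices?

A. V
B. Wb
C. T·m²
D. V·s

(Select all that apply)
B, C, D

magnetic flux has SI base units: kg * m^2 / (A * s^2)

Checking each option against kg * m^2 / (A * s^2):
  A. V: ✗ does not match
  B. Wb: ✓ matches
  C. T·m²: ✓ matches
  D. V·s: ✓ matches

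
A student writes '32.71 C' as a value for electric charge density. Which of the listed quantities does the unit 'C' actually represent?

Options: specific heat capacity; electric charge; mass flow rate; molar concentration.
electric charge

electric charge density should have units dimensionally equivalent to A * s / m^3 (e.g. C/m³).
The given unit 'C' reduces to A * s. Of the listed options, that is the dimensionality of electric charge.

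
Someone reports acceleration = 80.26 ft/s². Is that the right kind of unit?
Yes

acceleration has SI base units: m / s^2
ft/s² reduces to the same SI base units, so it is a valid unit for acceleration.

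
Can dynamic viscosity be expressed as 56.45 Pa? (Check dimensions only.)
No

dynamic viscosity has SI base units: kg / (m * s)
Pa does NOT reduce to kg / (m * s); a valid unit for dynamic viscosity would be e.g. Pa·s.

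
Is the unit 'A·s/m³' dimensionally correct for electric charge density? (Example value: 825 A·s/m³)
Yes

electric charge density has SI base units: A * s / m^3
A·s/m³ reduces to the same SI base units, so it is a valid unit for electric charge density.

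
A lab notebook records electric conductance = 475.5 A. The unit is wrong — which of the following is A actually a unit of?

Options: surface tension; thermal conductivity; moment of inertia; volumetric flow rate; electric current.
electric current

electric conductance should have units dimensionally equivalent to A^2 * s^3 / (kg * m^2) (e.g. S).
The given unit 'A' reduces to A. Of the listed options, that is the dimensionality of electric current.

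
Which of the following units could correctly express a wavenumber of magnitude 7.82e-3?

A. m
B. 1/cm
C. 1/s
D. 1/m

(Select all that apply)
B, D

wavenumber has SI base units: 1 / m

Checking each option against 1 / m:
  A. m: ✗ does not match
  B. 1/cm: ✓ matches
  C. 1/s: ✗ does not match
  D. 1/m: ✓ matches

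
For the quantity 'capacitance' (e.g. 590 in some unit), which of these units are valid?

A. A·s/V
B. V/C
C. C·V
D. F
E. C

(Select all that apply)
A, D

capacitance has SI base units: A^2 * s^4 / (kg * m^2)

Checking each option against A^2 * s^4 / (kg * m^2):
  A. A·s/V: ✓ matches
  B. V/C: ✗ does not match
  C. C·V: ✗ does not match
  D. F: ✓ matches
  E. C: ✗ does not match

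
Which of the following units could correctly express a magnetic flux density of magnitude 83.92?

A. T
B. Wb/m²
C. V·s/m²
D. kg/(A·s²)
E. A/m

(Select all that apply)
A, B, C, D

magnetic flux density has SI base units: kg / (A * s^2)

Checking each option against kg / (A * s^2):
  A. T: ✓ matches
  B. Wb/m²: ✓ matches
  C. V·s/m²: ✓ matches
  D. kg/(A·s²): ✓ matches
  E. A/m: ✗ does not match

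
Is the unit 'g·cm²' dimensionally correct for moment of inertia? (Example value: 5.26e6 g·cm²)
Yes

moment of inertia has SI base units: kg * m^2
g·cm² reduces to the same SI base units, so it is a valid unit for moment of inertia.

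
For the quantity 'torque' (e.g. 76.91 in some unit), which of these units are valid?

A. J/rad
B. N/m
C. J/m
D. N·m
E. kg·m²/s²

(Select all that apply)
A, D, E

torque has SI base units: kg * m^2 / s^2

Checking each option against kg * m^2 / s^2:
  A. J/rad: ✓ matches
  B. N/m: ✗ does not match
  C. J/m: ✗ does not match
  D. N·m: ✓ matches
  E. kg·m²/s²: ✓ matches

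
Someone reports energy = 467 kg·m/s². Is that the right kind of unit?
No

energy has SI base units: kg * m^2 / s^2
kg·m/s² does NOT reduce to kg * m^2 / s^2; a valid unit for energy would be e.g. J.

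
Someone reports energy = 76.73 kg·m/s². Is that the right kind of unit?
No

energy has SI base units: kg * m^2 / s^2
kg·m/s² does NOT reduce to kg * m^2 / s^2; a valid unit for energy would be e.g. J.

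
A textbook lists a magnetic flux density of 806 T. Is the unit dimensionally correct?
Yes

magnetic flux density has SI base units: kg / (A * s^2)
T reduces to the same SI base units, so it is a valid unit for magnetic flux density.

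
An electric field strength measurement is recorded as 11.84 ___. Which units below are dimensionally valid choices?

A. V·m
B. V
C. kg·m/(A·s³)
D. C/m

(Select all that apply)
C

electric field strength has SI base units: kg * m / (A * s^3)

Checking each option against kg * m / (A * s^3):
  A. V·m: ✗ does not match
  B. V: ✗ does not match
  C. kg·m/(A·s³): ✓ matches
  D. C/m: ✗ does not match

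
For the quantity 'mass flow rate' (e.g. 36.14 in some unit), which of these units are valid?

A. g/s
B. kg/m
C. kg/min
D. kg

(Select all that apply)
A, C

mass flow rate has SI base units: kg / s

Checking each option against kg / s:
  A. g/s: ✓ matches
  B. kg/m: ✗ does not match
  C. kg/min: ✓ matches
  D. kg: ✗ does not match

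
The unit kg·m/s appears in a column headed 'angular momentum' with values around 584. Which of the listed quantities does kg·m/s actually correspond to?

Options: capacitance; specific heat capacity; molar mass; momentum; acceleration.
momentum

angular momentum should have units dimensionally equivalent to kg * m^2 / s (e.g. kg·m²/s).
The given unit 'kg·m/s' reduces to kg * m / s. Of the listed options, that is the dimensionality of momentum.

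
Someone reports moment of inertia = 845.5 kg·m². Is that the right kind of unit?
Yes

moment of inertia has SI base units: kg * m^2
kg·m² reduces to the same SI base units, so it is a valid unit for moment of inertia.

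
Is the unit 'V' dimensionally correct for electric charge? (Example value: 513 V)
No

electric charge has SI base units: A * s
V does NOT reduce to A * s; a valid unit for electric charge would be e.g. C.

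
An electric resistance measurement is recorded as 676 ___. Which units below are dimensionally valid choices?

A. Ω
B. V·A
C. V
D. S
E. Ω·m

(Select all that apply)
A

electric resistance has SI base units: kg * m^2 / (A^2 * s^3)

Checking each option against kg * m^2 / (A^2 * s^3):
  A. Ω: ✓ matches
  B. V·A: ✗ does not match
  C. V: ✗ does not match
  D. S: ✗ does not match
  E. Ω·m: ✗ does not match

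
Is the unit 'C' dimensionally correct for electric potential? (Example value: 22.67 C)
No

electric potential has SI base units: kg * m^2 / (A * s^3)
C does NOT reduce to kg * m^2 / (A * s^3); a valid unit for electric potential would be e.g. V.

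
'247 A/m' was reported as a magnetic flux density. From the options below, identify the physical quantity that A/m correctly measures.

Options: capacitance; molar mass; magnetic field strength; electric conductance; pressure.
magnetic field strength

magnetic flux density should have units dimensionally equivalent to kg / (A * s^2) (e.g. T).
The given unit 'A/m' reduces to A / m. Of the listed options, that is the dimensionality of magnetic field strength.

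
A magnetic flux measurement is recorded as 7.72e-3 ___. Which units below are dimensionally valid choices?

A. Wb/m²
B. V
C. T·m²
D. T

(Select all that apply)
C

magnetic flux has SI base units: kg * m^2 / (A * s^2)

Checking each option against kg * m^2 / (A * s^2):
  A. Wb/m²: ✗ does not match
  B. V: ✗ does not match
  C. T·m²: ✓ matches
  D. T: ✗ does not match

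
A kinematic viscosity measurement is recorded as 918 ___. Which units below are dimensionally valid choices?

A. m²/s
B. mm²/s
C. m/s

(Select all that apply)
A, B

kinematic viscosity has SI base units: m^2 / s

Checking each option against m^2 / s:
  A. m²/s: ✓ matches
  B. mm²/s: ✓ matches
  C. m/s: ✗ does not match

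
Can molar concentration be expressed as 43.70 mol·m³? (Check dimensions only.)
No

molar concentration has SI base units: mol / m^3
mol·m³ does NOT reduce to mol / m^3; a valid unit for molar concentration would be e.g. mol/m³.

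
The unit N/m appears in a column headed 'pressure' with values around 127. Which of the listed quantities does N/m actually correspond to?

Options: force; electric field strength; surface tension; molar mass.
surface tension

pressure should have units dimensionally equivalent to kg / (m * s^2) (e.g. Pa).
The given unit 'N/m' reduces to kg / s^2. Of the listed options, that is the dimensionality of surface tension.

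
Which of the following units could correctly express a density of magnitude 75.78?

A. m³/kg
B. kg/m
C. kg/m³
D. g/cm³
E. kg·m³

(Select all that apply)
C, D

density has SI base units: kg / m^3

Checking each option against kg / m^3:
  A. m³/kg: ✗ does not match
  B. kg/m: ✗ does not match
  C. kg/m³: ✓ matches
  D. g/cm³: ✓ matches
  E. kg·m³: ✗ does not match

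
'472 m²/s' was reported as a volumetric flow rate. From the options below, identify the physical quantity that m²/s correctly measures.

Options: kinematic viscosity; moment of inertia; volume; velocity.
kinematic viscosity

volumetric flow rate should have units dimensionally equivalent to m^3 / s (e.g. m³/s).
The given unit 'm²/s' reduces to m^2 / s. Of the listed options, that is the dimensionality of kinematic viscosity.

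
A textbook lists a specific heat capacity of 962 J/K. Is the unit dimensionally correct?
No

specific heat capacity has SI base units: m^2 / (s^2 * K)
J/K does NOT reduce to m^2 / (s^2 * K); a valid unit for specific heat capacity would be e.g. J/(kg·K).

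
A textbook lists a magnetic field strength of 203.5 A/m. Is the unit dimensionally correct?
Yes

magnetic field strength has SI base units: A / m
A/m reduces to the same SI base units, so it is a valid unit for magnetic field strength.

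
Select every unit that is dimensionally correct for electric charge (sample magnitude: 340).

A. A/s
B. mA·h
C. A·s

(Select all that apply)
B, C

electric charge has SI base units: A * s

Checking each option against A * s:
  A. A/s: ✗ does not match
  B. mA·h: ✓ matches
  C. A·s: ✓ matches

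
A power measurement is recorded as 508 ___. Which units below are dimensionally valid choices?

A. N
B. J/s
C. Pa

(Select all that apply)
B

power has SI base units: kg * m^2 / s^3

Checking each option against kg * m^2 / s^3:
  A. N: ✗ does not match
  B. J/s: ✓ matches
  C. Pa: ✗ does not match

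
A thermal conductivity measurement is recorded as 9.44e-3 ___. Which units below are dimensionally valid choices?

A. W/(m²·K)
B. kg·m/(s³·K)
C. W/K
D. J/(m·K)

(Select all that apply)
B

thermal conductivity has SI base units: kg * m / (s^3 * K)

Checking each option against kg * m / (s^3 * K):
  A. W/(m²·K): ✗ does not match
  B. kg·m/(s³·K): ✓ matches
  C. W/K: ✗ does not match
  D. J/(m·K): ✗ does not match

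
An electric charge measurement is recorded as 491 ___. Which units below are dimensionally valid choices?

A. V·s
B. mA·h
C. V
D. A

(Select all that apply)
B

electric charge has SI base units: A * s

Checking each option against A * s:
  A. V·s: ✗ does not match
  B. mA·h: ✓ matches
  C. V: ✗ does not match
  D. A: ✗ does not match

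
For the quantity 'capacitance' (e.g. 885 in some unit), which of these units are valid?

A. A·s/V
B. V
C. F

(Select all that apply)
A, C

capacitance has SI base units: A^2 * s^4 / (kg * m^2)

Checking each option against A^2 * s^4 / (kg * m^2):
  A. A·s/V: ✓ matches
  B. V: ✗ does not match
  C. F: ✓ matches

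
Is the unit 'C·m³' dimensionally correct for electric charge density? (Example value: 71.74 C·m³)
No

electric charge density has SI base units: A * s / m^3
C·m³ does NOT reduce to A * s / m^3; a valid unit for electric charge density would be e.g. C/m³.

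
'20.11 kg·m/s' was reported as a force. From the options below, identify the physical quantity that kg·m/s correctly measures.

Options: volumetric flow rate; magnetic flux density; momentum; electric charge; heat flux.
momentum

force should have units dimensionally equivalent to kg * m / s^2 (e.g. N).
The given unit 'kg·m/s' reduces to kg * m / s. Of the listed options, that is the dimensionality of momentum.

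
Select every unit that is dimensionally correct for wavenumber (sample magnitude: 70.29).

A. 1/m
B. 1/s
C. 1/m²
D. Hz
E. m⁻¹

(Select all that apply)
A, E

wavenumber has SI base units: 1 / m

Checking each option against 1 / m:
  A. 1/m: ✓ matches
  B. 1/s: ✗ does not match
  C. 1/m²: ✗ does not match
  D. Hz: ✗ does not match
  E. m⁻¹: ✓ matches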